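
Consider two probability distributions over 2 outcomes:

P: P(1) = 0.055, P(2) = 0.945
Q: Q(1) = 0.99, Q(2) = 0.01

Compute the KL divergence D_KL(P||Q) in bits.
5.9720 bits

D_KL(P||Q) = Σ P(x) log₂(P(x)/Q(x))

Computing term by term:
  P(1)·log₂(P(1)/Q(1)) = 0.055·log₂(0.055/0.99) = -0.22935
  P(2)·log₂(P(2)/Q(2)) = 0.945·log₂(0.945/0.01) = 6.20132

D_KL(P||Q) = -0.22935 + 6.20132 = 5.97197 ≈ 5.9720 bits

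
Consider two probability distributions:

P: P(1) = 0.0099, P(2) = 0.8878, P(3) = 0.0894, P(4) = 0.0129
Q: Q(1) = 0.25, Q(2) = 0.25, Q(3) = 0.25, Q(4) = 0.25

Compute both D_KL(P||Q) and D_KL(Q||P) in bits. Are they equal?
D_KL(P||Q) = 1.3893 bits, D_KL(Q||P) = 2.1475 bits. No, they are not equal.

D_KL(P||Q) = Σ P(x) log₂(P(x)/Q(x))

Computing term by term:
  P(1)·log₂(P(1)/Q(1)) = 0.0099·log₂(0.0099/0.25) = -0.04612
  P(2)·log₂(P(2)/Q(2)) = 0.8878·log₂(0.8878/0.25) = 1.62317
  P(3)·log₂(P(3)/Q(3)) = 0.0894·log₂(0.0894/0.25) = -0.13263
  P(4)·log₂(P(4)/Q(4)) = 0.0129·log₂(0.0129/0.25) = -0.05517

D_KL(P||Q) = -0.04612 + 1.62317 - 0.13263 - 0.05517 = 1.38925 ≈ 1.3893 bits

D_KL(Q||P) = Σ Q(x) log₂(Q(x)/P(x))

Computing term by term:
  Q(1)·log₂(Q(1)/P(1)) = 0.25·log₂(0.25/0.0099) = 1.16459
  Q(2)·log₂(Q(2)/P(2)) = 0.25·log₂(0.25/0.8878) = -0.45708
  Q(3)·log₂(Q(3)/P(3)) = 0.25·log₂(0.25/0.0894) = 0.37090
  Q(4)·log₂(Q(4)/P(4)) = 0.25·log₂(0.25/0.0129) = 1.06912

D_KL(Q||P) = 1.16459 - 0.45708 + 0.37090 + 1.06912 = 2.14753 ≈ 2.1475 bits

These are NOT equal (difference: 0.7582 bits). KL divergence is asymmetric: D_KL(P||Q) ≠ D_KL(Q||P) in general.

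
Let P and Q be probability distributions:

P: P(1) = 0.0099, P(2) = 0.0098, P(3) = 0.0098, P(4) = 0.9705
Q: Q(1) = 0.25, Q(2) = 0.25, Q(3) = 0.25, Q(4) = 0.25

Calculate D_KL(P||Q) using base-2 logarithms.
1.7614 bits

D_KL(P||Q) = Σ P(x) log₂(P(x)/Q(x))

Computing term by term:
  P(1)·log₂(P(1)/Q(1)) = 0.0099·log₂(0.0099/0.25) = -0.04612
  P(2)·log₂(P(2)/Q(2)) = 0.0098·log₂(0.0098/0.25) = -0.04580
  P(3)·log₂(P(3)/Q(3)) = 0.0098·log₂(0.0098/0.25) = -0.04580
  P(4)·log₂(P(4)/Q(4)) = 0.9705·log₂(0.9705/0.25) = 1.89907

D_KL(P||Q) = -0.04612 - 0.04580 - 0.04580 + 1.89907 = 1.76135 ≈ 1.7614 bits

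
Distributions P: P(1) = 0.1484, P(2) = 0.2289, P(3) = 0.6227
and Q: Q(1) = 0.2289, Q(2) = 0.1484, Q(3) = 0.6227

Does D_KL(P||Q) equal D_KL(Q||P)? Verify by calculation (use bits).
D_KL(P||Q) = 0.0503 bits, D_KL(Q||P) = 0.0503 bits. Yes — for this pair D_KL(P||Q) = D_KL(Q||P).

D_KL(P||Q) = Σ P(x) log₂(P(x)/Q(x))

Computing term by term:
  P(1)·log₂(P(1)/Q(1)) = 0.1484·log₂(0.1484/0.2289) = -0.09278
  P(2)·log₂(P(2)/Q(2)) = 0.2289·log₂(0.2289/0.1484) = 0.14311
  P(3)·log₂(P(3)/Q(3)) = 0.6227·log₂(0.6227/0.6227) = 0.00000

D_KL(P||Q) = -0.09278 + 0.14311 + 0.00000 = 0.05033 ≈ 0.0503 bits

D_KL(Q||P) = Σ Q(x) log₂(Q(x)/P(x))

Computing term by term:
  Q(1)·log₂(Q(1)/P(1)) = 0.2289·log₂(0.2289/0.1484) = 0.14311
  Q(2)·log₂(Q(2)/P(2)) = 0.1484·log₂(0.1484/0.2289) = -0.09278
  Q(3)·log₂(Q(3)/P(3)) = 0.6227·log₂(0.6227/0.6227) = 0.00000

D_KL(Q||P) = 0.14311 - 0.09278 + 0.00000 = 0.05033 ≈ 0.0503 bits

These ARE equal here. Q is P with outcomes relabeled (Q(1) = P(2), Q(2) = P(1)) by a relabeling that is its own inverse, so the two sums contain exactly the same terms in a different order. This is a special case — KL divergence is not symmetric in general: D_KL(P||Q) ≠ D_KL(Q||P) for most P, Q.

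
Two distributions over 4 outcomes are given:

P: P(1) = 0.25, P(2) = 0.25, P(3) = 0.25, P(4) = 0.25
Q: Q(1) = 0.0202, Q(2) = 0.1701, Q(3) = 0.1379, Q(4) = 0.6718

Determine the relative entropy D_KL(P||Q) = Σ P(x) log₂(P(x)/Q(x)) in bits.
0.9043 bits

D_KL(P||Q) = Σ P(x) log₂(P(x)/Q(x))

Computing term by term:
  P(1)·log₂(P(1)/Q(1)) = 0.25·log₂(0.25/0.0202) = 0.90738
  P(2)·log₂(P(2)/Q(2)) = 0.25·log₂(0.25/0.1701) = 0.13889
  P(3)·log₂(P(3)/Q(3)) = 0.25·log₂(0.25/0.1379) = 0.21458
  P(4)·log₂(P(4)/Q(4)) = 0.25·log₂(0.25/0.6718) = -0.35653

D_KL(P||Q) = 0.90738 + 0.13889 + 0.21458 - 0.35653 = 0.90432 ≈ 0.9043 bits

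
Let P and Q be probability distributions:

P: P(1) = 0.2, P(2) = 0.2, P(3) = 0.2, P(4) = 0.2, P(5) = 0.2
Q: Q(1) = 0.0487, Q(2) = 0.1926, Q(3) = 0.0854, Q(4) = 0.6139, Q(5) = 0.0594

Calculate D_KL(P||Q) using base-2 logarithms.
0.6907 bits

D_KL(P||Q) = Σ P(x) log₂(P(x)/Q(x))

Computing term by term:
  P(1)·log₂(P(1)/Q(1)) = 0.2·log₂(0.2/0.0487) = 0.40760
  P(2)·log₂(P(2)/Q(2)) = 0.2·log₂(0.2/0.1926) = 0.01088
  P(3)·log₂(P(3)/Q(3)) = 0.2·log₂(0.2/0.0854) = 0.24554
  P(4)·log₂(P(4)/Q(4)) = 0.2·log₂(0.2/0.6139) = -0.32360
  P(5)·log₂(P(5)/Q(5)) = 0.2·log₂(0.2/0.0594) = 0.35029

D_KL(P||Q) = 0.40760 + 0.01088 + 0.24554 - 0.32360 + 0.35029 = 0.69071 ≈ 0.6907 bits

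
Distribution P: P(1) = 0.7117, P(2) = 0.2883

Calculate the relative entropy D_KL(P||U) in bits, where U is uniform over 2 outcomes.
0.1335 bits

U(i) = 1/2 for all i

D_KL(P||U) = Σ P(x) log₂(P(x) / (1/2))
           = Σ P(x) log₂(P(x)) + log₂(2)
           = log₂(2) - H(P)

H(P) = -Σ P(x) log₂(P(x)):
  -P(1)·log₂(P(1)) = -(0.7117)·log₂(0.7117) = 0.34920
  -P(2)·log₂(P(2)) = -(0.2883)·log₂(0.2883) = 0.51731
H(P) = 0.34920 + 0.51731 = 0.86651 bits

log₂(2) = 1.00000 bits

D_KL(P||U) = 1.00000 - 0.86651 = 0.13349 ≈ 0.1335 bits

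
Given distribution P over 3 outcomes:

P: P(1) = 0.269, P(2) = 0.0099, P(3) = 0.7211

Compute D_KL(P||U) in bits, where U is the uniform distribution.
0.6693 bits

U(i) = 1/3 for all i

D_KL(P||U) = Σ P(x) log₂(P(x) / (1/3))
           = Σ P(x) log₂(P(x)) + log₂(3)
           = log₂(3) - H(P)

H(P) = -Σ P(x) log₂(P(x)):
  -P(1)·log₂(P(1)) = -(0.269)·log₂(0.269) = 0.50957
  -P(2)·log₂(P(2)) = -(0.0099)·log₂(0.0099) = 0.06592
  -P(3)·log₂(P(3)) = -(0.7211)·log₂(0.7211) = 0.34016
H(P) = 0.50957 + 0.06592 + 0.34016 = 0.91565 bits

log₂(3) = 1.58496 bits

D_KL(P||U) = 1.58496 - 0.91565 = 0.66931 ≈ 0.6693 bits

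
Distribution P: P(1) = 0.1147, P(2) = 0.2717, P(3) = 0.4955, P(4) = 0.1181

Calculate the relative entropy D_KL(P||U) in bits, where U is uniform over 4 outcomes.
0.2650 bits

U(i) = 1/4 for all i

D_KL(P||U) = Σ P(x) log₂(P(x) / (1/4))
           = Σ P(x) log₂(P(x)) + log₂(4)
           = log₂(4) - H(P)

H(P) = -Σ P(x) log₂(P(x)):
  -P(1)·log₂(P(1)) = -(0.1147)·log₂(0.1147) = 0.35833
  -P(2)·log₂(P(2)) = -(0.2717)·log₂(0.2717) = 0.51077
  -P(3)·log₂(P(3)) = -(0.4955)·log₂(0.4955) = 0.50196
  -P(4)·log₂(P(4)) = -(0.1181)·log₂(0.1181) = 0.36397
H(P) = 0.35833 + 0.51077 + 0.50196 + 0.36397 = 1.73503 bits

log₂(4) = 2.00000 bits

D_KL(P||U) = 2.00000 - 1.73503 = 0.26497 ≈ 0.2650 bits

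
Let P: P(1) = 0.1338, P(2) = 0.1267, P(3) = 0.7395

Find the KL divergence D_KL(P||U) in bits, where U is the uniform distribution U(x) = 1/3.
0.4971 bits

U(i) = 1/3 for all i

D_KL(P||U) = Σ P(x) log₂(P(x) / (1/3))
           = Σ P(x) log₂(P(x)) + log₂(3)
           = log₂(3) - H(P)

H(P) = -Σ P(x) log₂(P(x)):
  -P(1)·log₂(P(1)) = -(0.1338)·log₂(0.1338) = 0.38827
  -P(2)·log₂(P(2)) = -(0.1267)·log₂(0.1267) = 0.37763
  -P(3)·log₂(P(3)) = -(0.7395)·log₂(0.7395) = 0.32196
H(P) = 0.38827 + 0.37763 + 0.32196 = 1.08786 bits

log₂(3) = 1.58496 bits

D_KL(P||U) = 1.58496 - 1.08786 = 0.49710 ≈ 0.4971 bits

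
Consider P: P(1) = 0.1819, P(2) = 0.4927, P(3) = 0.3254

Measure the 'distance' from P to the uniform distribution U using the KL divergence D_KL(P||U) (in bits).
0.1075 bits

U(i) = 1/3 for all i

D_KL(P||U) = Σ P(x) log₂(P(x) / (1/3))
           = Σ P(x) log₂(P(x)) + log₂(3)
           = log₂(3) - H(P)

H(P) = -Σ P(x) log₂(P(x)):
  -P(1)·log₂(P(1)) = -(0.1819)·log₂(0.1819) = 0.44725
  -P(2)·log₂(P(2)) = -(0.4927)·log₂(0.4927) = 0.50315
  -P(3)·log₂(P(3)) = -(0.3254)·log₂(0.3254) = 0.52705
H(P) = 0.44725 + 0.50315 + 0.52705 = 1.47745 bits

log₂(3) = 1.58496 bits

D_KL(P||U) = 1.58496 - 1.47745 = 0.10751 ≈ 0.1075 bits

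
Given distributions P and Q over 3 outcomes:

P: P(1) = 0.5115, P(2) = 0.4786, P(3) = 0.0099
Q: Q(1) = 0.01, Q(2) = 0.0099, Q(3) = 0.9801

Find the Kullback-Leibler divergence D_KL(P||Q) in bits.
5.5159 bits

D_KL(P||Q) = Σ P(x) log₂(P(x)/Q(x))

Computing term by term:
  P(1)·log₂(P(1)/Q(1)) = 0.5115·log₂(0.5115/0.01) = 2.90361
  P(2)·log₂(P(2)/Q(2)) = 0.4786·log₂(0.4786/0.0099) = 2.67789
  P(3)·log₂(P(3)/Q(3)) = 0.0099·log₂(0.0099/0.9801) = -0.06563

D_KL(P||Q) = 2.90361 + 2.67789 - 0.06563 = 5.51587 ≈ 5.5159 bits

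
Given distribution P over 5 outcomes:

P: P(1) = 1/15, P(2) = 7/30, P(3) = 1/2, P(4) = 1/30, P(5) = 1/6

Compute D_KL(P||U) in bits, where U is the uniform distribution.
0.4772 bits

U(i) = 1/5 for all i

D_KL(P||U) = Σ P(x) log₂(P(x) / (1/5))
           = Σ P(x) log₂(P(x)) + log₂(5)
           = log₂(5) - H(P)

H(P) = -Σ P(x) log₂(P(x)):
  -P(1)·log₂(P(1)) = -(1/15)·log₂(1/15) = 0.26046
  -P(2)·log₂(P(2)) = -(7/30)·log₂(7/30) = 0.48989
  -P(3)·log₂(P(3)) = -(1/2)·log₂(1/2) = 0.50000
  -P(4)·log₂(P(4)) = -(1/30)·log₂(1/30) = 0.16356
  -P(5)·log₂(P(5)) = -(1/6)·log₂(1/6) = 0.43083
H(P) = 0.26046 + 0.48989 + 0.50000 + 0.16356 + 0.43083 = 1.84474 bits

log₂(5) = 2.32193 bits

D_KL(P||U) = 2.32193 - 1.84474 = 0.47719 ≈ 0.4772 bits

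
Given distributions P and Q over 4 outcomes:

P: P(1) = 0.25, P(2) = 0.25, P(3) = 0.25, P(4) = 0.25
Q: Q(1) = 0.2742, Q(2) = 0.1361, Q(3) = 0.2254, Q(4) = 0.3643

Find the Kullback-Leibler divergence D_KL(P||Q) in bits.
0.0876 bits

D_KL(P||Q) = Σ P(x) log₂(P(x)/Q(x))

Computing term by term:
  P(1)·log₂(P(1)/Q(1)) = 0.25·log₂(0.25/0.2742) = -0.03333
  P(2)·log₂(P(2)/Q(2)) = 0.25·log₂(0.25/0.1361) = 0.21932
  P(3)·log₂(P(3)/Q(3)) = 0.25·log₂(0.25/0.2254) = 0.03736
  P(4)·log₂(P(4)/Q(4)) = 0.25·log₂(0.25/0.3643) = -0.13580

D_KL(P||Q) = -0.03333 + 0.21932 + 0.03736 - 0.13580 = 0.08755 ≈ 0.0876 bits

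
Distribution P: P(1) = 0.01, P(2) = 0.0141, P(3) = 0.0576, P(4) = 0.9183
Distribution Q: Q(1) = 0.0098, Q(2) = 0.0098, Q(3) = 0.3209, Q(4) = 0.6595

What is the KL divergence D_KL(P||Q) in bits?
0.3035 bits

D_KL(P||Q) = Σ P(x) log₂(P(x)/Q(x))

Computing term by term:
  P(1)·log₂(P(1)/Q(1)) = 0.01·log₂(0.01/0.0098) = 0.00029
  P(2)·log₂(P(2)/Q(2)) = 0.0141·log₂(0.0141/0.0098) = 0.00740
  P(3)·log₂(P(3)/Q(3)) = 0.0576·log₂(0.0576/0.3209) = -0.14273
  P(4)·log₂(P(4)/Q(4)) = 0.9183·log₂(0.9183/0.6595) = 0.43857

D_KL(P||Q) = 0.00029 + 0.00740 - 0.14273 + 0.43857 = 0.30353 ≈ 0.3035 bits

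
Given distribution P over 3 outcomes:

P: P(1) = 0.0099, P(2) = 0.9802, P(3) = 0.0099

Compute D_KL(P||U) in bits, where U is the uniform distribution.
1.4248 bits

U(i) = 1/3 for all i

D_KL(P||U) = Σ P(x) log₂(P(x) / (1/3))
           = Σ P(x) log₂(P(x)) + log₂(3)
           = log₂(3) - H(P)

H(P) = -Σ P(x) log₂(P(x)):
  -P(1)·log₂(P(1)) = -(0.0099)·log₂(0.0099) = 0.06592
  -P(2)·log₂(P(2)) = -(0.9802)·log₂(0.9802) = 0.02828
  -P(3)·log₂(P(3)) = -(0.0099)·log₂(0.0099) = 0.06592
H(P) = 0.06592 + 0.02828 + 0.06592 = 0.16012 bits

log₂(3) = 1.58496 bits

D_KL(P||U) = 1.58496 - 0.16012 = 1.42484 ≈ 1.4248 bits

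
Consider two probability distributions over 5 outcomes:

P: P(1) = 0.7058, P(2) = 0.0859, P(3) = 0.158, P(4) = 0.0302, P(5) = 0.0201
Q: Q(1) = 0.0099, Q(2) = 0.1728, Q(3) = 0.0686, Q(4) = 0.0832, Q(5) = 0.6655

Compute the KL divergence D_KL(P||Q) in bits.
4.3026 bits

D_KL(P||Q) = Σ P(x) log₂(P(x)/Q(x))

Computing term by term:
  P(1)·log₂(P(1)/Q(1)) = 0.7058·log₂(0.7058/0.0099) = 4.34468
  P(2)·log₂(P(2)/Q(2)) = 0.0859·log₂(0.0859/0.1728) = -0.08662
  P(3)·log₂(P(3)/Q(3)) = 0.158·log₂(0.158/0.0686) = 0.19018
  P(4)·log₂(P(4)/Q(4)) = 0.0302·log₂(0.0302/0.0832) = -0.04415
  P(5)·log₂(P(5)/Q(5)) = 0.0201·log₂(0.0201/0.6655) = -0.10149

D_KL(P||Q) = 4.34468 - 0.08662 + 0.19018 - 0.04415 - 0.10149 = 4.30260 ≈ 4.3026 bits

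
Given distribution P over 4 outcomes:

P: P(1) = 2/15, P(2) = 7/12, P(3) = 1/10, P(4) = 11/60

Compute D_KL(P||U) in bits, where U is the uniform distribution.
0.3779 bits

U(i) = 1/4 for all i

D_KL(P||U) = Σ P(x) log₂(P(x) / (1/4))
           = Σ P(x) log₂(P(x)) + log₂(4)
           = log₂(4) - H(P)

H(P) = -Σ P(x) log₂(P(x)):
  -P(1)·log₂(P(1)) = -(2/15)·log₂(2/15) = 0.38759
  -P(2)·log₂(P(2)) = -(7/12)·log₂(7/12) = 0.45360
  -P(3)·log₂(P(3)) = -(1/10)·log₂(1/10) = 0.33219
  -P(4)·log₂(P(4)) = -(11/60)·log₂(11/60) = 0.44870
H(P) = 0.38759 + 0.45360 + 0.33219 + 0.44870 = 1.62208 bits

log₂(4) = 2.00000 bits

D_KL(P||U) = 2.00000 - 1.62208 = 0.37792 ≈ 0.3779 bits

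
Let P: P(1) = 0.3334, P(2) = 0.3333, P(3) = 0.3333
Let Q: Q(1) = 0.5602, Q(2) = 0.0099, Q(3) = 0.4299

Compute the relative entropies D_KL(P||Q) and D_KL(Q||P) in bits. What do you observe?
D_KL(P||Q) = 1.3189 bits, D_KL(Q||P) = 0.5270 bits. The two directions give different values (D_KL(P||Q) exceeds D_KL(Q||P) by 0.7919 bits): KL divergence is asymmetric.

D_KL(P||Q) = Σ P(x) log₂(P(x)/Q(x))

Computing term by term:
  P(1)·log₂(P(1)/Q(1)) = 0.3334·log₂(0.3334/0.5602) = -0.24961
  P(2)·log₂(P(2)/Q(2)) = 0.3333·log₂(0.3333/0.0099) = 1.69091
  P(3)·log₂(P(3)/Q(3)) = 0.3333·log₂(0.3333/0.4299) = -0.12238

D_KL(P||Q) = -0.24961 + 1.69091 - 0.12238 = 1.31892 ≈ 1.3189 bits

D_KL(Q||P) = Σ Q(x) log₂(Q(x)/P(x))

Computing term by term:
  Q(1)·log₂(Q(1)/P(1)) = 0.5602·log₂(0.5602/0.3334) = 0.41941
  Q(2)·log₂(Q(2)/P(2)) = 0.0099·log₂(0.0099/0.3333) = -0.05023
  Q(3)·log₂(Q(3)/P(3)) = 0.4299·log₂(0.4299/0.3333) = 0.15785

D_KL(Q||P) = 0.41941 - 0.05023 + 0.15785 = 0.52703 ≈ 0.5270 bits

These are NOT equal (difference: 0.7919 bits). KL divergence is asymmetric: D_KL(P||Q) ≠ D_KL(Q||P) in general.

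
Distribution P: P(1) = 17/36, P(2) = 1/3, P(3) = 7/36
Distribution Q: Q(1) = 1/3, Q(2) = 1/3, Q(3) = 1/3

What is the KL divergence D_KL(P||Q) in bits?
0.0861 bits

D_KL(P||Q) = Σ P(x) log₂(P(x)/Q(x))

Computing term by term:
  P(1)·log₂(P(1)/Q(1)) = (17/36)·log₂((17/36)/(1/3)) = 0.23729
  P(2)·log₂(P(2)/Q(2)) = (1/3)·log₂((1/3)/(1/3)) = 0.00000
  P(3)·log₂(P(3)/Q(3)) = (7/36)·log₂((7/36)/(1/3)) = -0.15120

D_KL(P||Q) = 0.23729 + 0.00000 - 0.15120 = 0.08609 ≈ 0.0861 bits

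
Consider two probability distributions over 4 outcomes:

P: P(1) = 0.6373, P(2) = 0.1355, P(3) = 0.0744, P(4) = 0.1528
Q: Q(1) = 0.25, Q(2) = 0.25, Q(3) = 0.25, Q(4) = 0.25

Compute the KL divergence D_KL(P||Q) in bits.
0.5020 bits

D_KL(P||Q) = Σ P(x) log₂(P(x)/Q(x))

Computing term by term:
  P(1)·log₂(P(1)/Q(1)) = 0.6373·log₂(0.6373/0.25) = 0.86038
  P(2)·log₂(P(2)/Q(2)) = 0.1355·log₂(0.1355/0.25) = -0.11973
  P(3)·log₂(P(3)/Q(3)) = 0.0744·log₂(0.0744/0.25) = -0.13009
  P(4)·log₂(P(4)/Q(4)) = 0.1528·log₂(0.1528/0.25) = -0.10853

D_KL(P||Q) = 0.86038 - 0.11973 - 0.13009 - 0.10853 = 0.50203 ≈ 0.5020 bits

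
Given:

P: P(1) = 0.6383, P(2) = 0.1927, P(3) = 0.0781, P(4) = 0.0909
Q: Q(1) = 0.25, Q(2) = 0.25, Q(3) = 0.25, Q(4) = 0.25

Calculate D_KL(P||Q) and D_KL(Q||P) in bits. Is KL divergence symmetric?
D_KL(P||Q) = 0.5270 bits, D_KL(Q||P) = 0.5403 bits. No, KL divergence is not symmetric.

D_KL(P||Q) = Σ P(x) log₂(P(x)/Q(x))

Computing term by term:
  P(1)·log₂(P(1)/Q(1)) = 0.6383·log₂(0.6383/0.25) = 0.86318
  P(2)·log₂(P(2)/Q(2)) = 0.1927·log₂(0.1927/0.25) = -0.07237
  P(3)·log₂(P(3)/Q(3)) = 0.0781·log₂(0.0781/0.25) = -0.13109
  P(4)·log₂(P(4)/Q(4)) = 0.0909·log₂(0.0909/0.25) = -0.13268

D_KL(P||Q) = 0.86318 - 0.07237 - 0.13109 - 0.13268 = 0.52704 ≈ 0.5270 bits

D_KL(Q||P) = Σ Q(x) log₂(Q(x)/P(x))

Computing term by term:
  Q(1)·log₂(Q(1)/P(1)) = 0.25·log₂(0.25/0.6383) = -0.33808
  Q(2)·log₂(Q(2)/P(2)) = 0.25·log₂(0.25/0.1927) = 0.09389
  Q(3)·log₂(Q(3)/P(3)) = 0.25·log₂(0.25/0.0781) = 0.41963
  Q(4)·log₂(Q(4)/P(4)) = 0.25·log₂(0.25/0.0909) = 0.36489

D_KL(Q||P) = -0.33808 + 0.09389 + 0.41963 + 0.36489 = 0.54033 ≈ 0.5403 bits

These are NOT equal (difference: 0.0133 bits). KL divergence is asymmetric: D_KL(P||Q) ≠ D_KL(Q||P) in general.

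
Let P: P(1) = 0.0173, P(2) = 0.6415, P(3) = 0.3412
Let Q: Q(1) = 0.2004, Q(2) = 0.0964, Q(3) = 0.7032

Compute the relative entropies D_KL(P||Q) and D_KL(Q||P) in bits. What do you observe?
D_KL(P||Q) = 1.3370 bits, D_KL(Q||P) = 1.1783 bits. The two directions give different values (D_KL(P||Q) exceeds D_KL(Q||P) by 0.1587 bits): KL divergence is asymmetric.

D_KL(P||Q) = Σ P(x) log₂(P(x)/Q(x))

Computing term by term:
  P(1)·log₂(P(1)/Q(1)) = 0.0173·log₂(0.0173/0.2004) = -0.06114
  P(2)·log₂(P(2)/Q(2)) = 0.6415·log₂(0.6415/0.0964) = 1.75408
  P(3)·log₂(P(3)/Q(3)) = 0.3412·log₂(0.3412/0.7032) = -0.35598

D_KL(P||Q) = -0.06114 + 1.75408 - 0.35598 = 1.33696 ≈ 1.3370 bits

D_KL(Q||P) = Σ Q(x) log₂(Q(x)/P(x))

Computing term by term:
  Q(1)·log₂(Q(1)/P(1)) = 0.2004·log₂(0.2004/0.0173) = 0.70822
  Q(2)·log₂(Q(2)/P(2)) = 0.0964·log₂(0.0964/0.6415) = -0.26359
  Q(3)·log₂(Q(3)/P(3)) = 0.7032·log₂(0.7032/0.3412) = 0.73366

D_KL(Q||P) = 0.70822 - 0.26359 + 0.73366 = 1.17829 ≈ 1.1783 bits

These are NOT equal (difference: 0.1587 bits). KL divergence is asymmetric: D_KL(P||Q) ≠ D_KL(Q||P) in general.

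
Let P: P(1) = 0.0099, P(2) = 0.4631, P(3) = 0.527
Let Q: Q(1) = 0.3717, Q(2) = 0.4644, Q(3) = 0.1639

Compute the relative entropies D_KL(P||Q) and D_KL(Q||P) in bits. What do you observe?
D_KL(P||Q) = 0.8343 bits, D_KL(Q||P) = 1.6699 bits. The two directions give different values (D_KL(Q||P) exceeds D_KL(P||Q) by 0.8356 bits): KL divergence is asymmetric.

D_KL(P||Q) = Σ P(x) log₂(P(x)/Q(x))

Computing term by term:
  P(1)·log₂(P(1)/Q(1)) = 0.0099·log₂(0.0099/0.3717) = -0.05178
  P(2)·log₂(P(2)/Q(2)) = 0.4631·log₂(0.4631/0.4644) = -0.00187
  P(3)·log₂(P(3)/Q(3)) = 0.527·log₂(0.527/0.1639) = 0.88799

D_KL(P||Q) = -0.05178 - 0.00187 + 0.88799 = 0.83434 ≈ 0.8343 bits

D_KL(Q||P) = Σ Q(x) log₂(Q(x)/P(x))

Computing term by term:
  Q(1)·log₂(Q(1)/P(1)) = 0.3717·log₂(0.3717/0.0099) = 1.94420
  Q(2)·log₂(Q(2)/P(2)) = 0.4644·log₂(0.4644/0.4631) = 0.00188
  Q(3)·log₂(Q(3)/P(3)) = 0.1639·log₂(0.1639/0.527) = -0.27617

D_KL(Q||P) = 1.94420 + 0.00188 - 0.27617 = 1.66991 ≈ 1.6699 bits

These are NOT equal (difference: 0.8356 bits). KL divergence is asymmetric: D_KL(P||Q) ≠ D_KL(Q||P) in general.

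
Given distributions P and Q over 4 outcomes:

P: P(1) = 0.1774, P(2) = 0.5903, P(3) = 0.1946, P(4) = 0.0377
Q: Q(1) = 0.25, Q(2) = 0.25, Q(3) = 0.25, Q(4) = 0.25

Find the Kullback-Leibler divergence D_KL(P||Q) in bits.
0.4707 bits

D_KL(P||Q) = Σ P(x) log₂(P(x)/Q(x))

Computing term by term:
  P(1)·log₂(P(1)/Q(1)) = 0.1774·log₂(0.1774/0.25) = -0.08780
  P(2)·log₂(P(2)/Q(2)) = 0.5903·log₂(0.5903/0.25) = 0.73169
  P(3)·log₂(P(3)/Q(3)) = 0.1946·log₂(0.1946/0.25) = -0.07033
  P(4)·log₂(P(4)/Q(4)) = 0.0377·log₂(0.0377/0.25) = -0.10289

D_KL(P||Q) = -0.08780 + 0.73169 - 0.07033 - 0.10289 = 0.47067 ≈ 0.4707 bits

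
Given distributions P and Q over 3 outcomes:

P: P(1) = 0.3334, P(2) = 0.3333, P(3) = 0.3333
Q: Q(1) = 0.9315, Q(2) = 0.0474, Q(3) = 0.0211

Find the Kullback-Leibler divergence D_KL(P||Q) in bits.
1.7707 bits

D_KL(P||Q) = Σ P(x) log₂(P(x)/Q(x))

Computing term by term:
  P(1)·log₂(P(1)/Q(1)) = 0.3334·log₂(0.3334/0.9315) = -0.49420
  P(2)·log₂(P(2)/Q(2)) = 0.3333·log₂(0.3333/0.0474) = 0.93786
  P(3)·log₂(P(3)/Q(3)) = 0.3333·log₂(0.3333/0.0211) = 1.32704

D_KL(P||Q) = -0.49420 + 0.93786 + 1.32704 = 1.77070 ≈ 1.7707 bits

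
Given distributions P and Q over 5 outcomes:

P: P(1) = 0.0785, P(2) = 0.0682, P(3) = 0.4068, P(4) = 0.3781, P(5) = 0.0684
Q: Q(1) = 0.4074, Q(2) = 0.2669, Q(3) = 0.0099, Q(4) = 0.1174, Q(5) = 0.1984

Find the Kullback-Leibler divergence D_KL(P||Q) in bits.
2.3929 bits

D_KL(P||Q) = Σ P(x) log₂(P(x)/Q(x))

Computing term by term:
  P(1)·log₂(P(1)/Q(1)) = 0.0785·log₂(0.0785/0.4074) = -0.18649
  P(2)·log₂(P(2)/Q(2)) = 0.0682·log₂(0.0682/0.2669) = -0.13425
  P(3)·log₂(P(3)/Q(3)) = 0.4068·log₂(0.4068/0.0099) = 2.18075
  P(4)·log₂(P(4)/Q(4)) = 0.3781·log₂(0.3781/0.1174) = 0.63798
  P(5)·log₂(P(5)/Q(5)) = 0.0684·log₂(0.0684/0.1984) = -0.10509

D_KL(P||Q) = -0.18649 - 0.13425 + 2.18075 + 0.63798 - 0.10509 = 2.39290 ≈ 2.3929 bits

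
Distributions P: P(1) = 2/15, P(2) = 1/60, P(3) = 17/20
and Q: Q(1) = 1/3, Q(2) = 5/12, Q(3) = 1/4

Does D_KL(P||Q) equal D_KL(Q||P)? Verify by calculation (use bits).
D_KL(P||Q) = 1.2470 bits, D_KL(Q||P) = 1.9342 bits. No — D_KL(P||Q) ≠ D_KL(Q||P) for this pair.

D_KL(P||Q) = Σ P(x) log₂(P(x)/Q(x))

Computing term by term:
  P(1)·log₂(P(1)/Q(1)) = (2/15)·log₂((2/15)/(1/3)) = -0.17626
  P(2)·log₂(P(2)/Q(2)) = (1/60)·log₂((1/60)/(5/12)) = -0.07740
  P(3)·log₂(P(3)/Q(3)) = (17/20)·log₂((17/20)/(1/4)) = 1.50070

D_KL(P||Q) = -0.17626 - 0.07740 + 1.50070 = 1.24704 ≈ 1.2470 bits

D_KL(Q||P) = Σ Q(x) log₂(Q(x)/P(x))

Computing term by term:
  Q(1)·log₂(Q(1)/P(1)) = (1/3)·log₂((1/3)/(2/15)) = 0.44064
  Q(2)·log₂(Q(2)/P(2)) = (5/12)·log₂((5/12)/(1/60)) = 1.93494
  Q(3)·log₂(Q(3)/P(3)) = (1/4)·log₂((1/4)/(17/20)) = -0.44138

D_KL(Q||P) = 0.44064 + 1.93494 - 0.44138 = 1.93420 ≈ 1.9342 bits

These are NOT equal (difference: 0.6872 bits). KL divergence is asymmetric: D_KL(P||Q) ≠ D_KL(Q||P) in general.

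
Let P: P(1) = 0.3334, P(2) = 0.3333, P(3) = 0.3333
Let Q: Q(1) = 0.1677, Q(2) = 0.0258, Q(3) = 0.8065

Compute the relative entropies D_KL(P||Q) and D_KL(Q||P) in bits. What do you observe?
D_KL(P||Q) = 1.1360 bits, D_KL(Q||P) = 0.7667 bits. The two directions give different values (D_KL(P||Q) exceeds D_KL(Q||P) by 0.3693 bits): KL divergence is asymmetric.

D_KL(P||Q) = Σ P(x) log₂(P(x)/Q(x))

Computing term by term:
  P(1)·log₂(P(1)/Q(1)) = 0.3334·log₂(0.3334/0.1677) = 0.33052
  P(2)·log₂(P(2)/Q(2)) = 0.3333·log₂(0.3333/0.0258) = 1.23034
  P(3)·log₂(P(3)/Q(3)) = 0.3333·log₂(0.3333/0.8065) = -0.42491

D_KL(P||Q) = 0.33052 + 1.23034 - 0.42491 = 1.13595 ≈ 1.1360 bits

D_KL(Q||P) = Σ Q(x) log₂(Q(x)/P(x))

Computing term by term:
  Q(1)·log₂(Q(1)/P(1)) = 0.1677·log₂(0.1677/0.3334) = -0.16625
  Q(2)·log₂(Q(2)/P(2)) = 0.0258·log₂(0.0258/0.3333) = -0.09524
  Q(3)·log₂(Q(3)/P(3)) = 0.8065·log₂(0.8065/0.3333) = 1.02817

D_KL(Q||P) = -0.16625 - 0.09524 + 1.02817 = 0.76668 ≈ 0.7667 bits

These are NOT equal (difference: 0.3693 bits). KL divergence is asymmetric: D_KL(P||Q) ≠ D_KL(Q||P) in general.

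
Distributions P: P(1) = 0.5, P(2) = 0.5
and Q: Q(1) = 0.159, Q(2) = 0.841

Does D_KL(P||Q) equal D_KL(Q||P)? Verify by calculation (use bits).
D_KL(P||Q) = 0.4514 bits, D_KL(Q||P) = 0.3681 bits. No — D_KL(P||Q) ≠ D_KL(Q||P) for this pair.

D_KL(P||Q) = Σ P(x) log₂(P(x)/Q(x))

Computing term by term:
  P(1)·log₂(P(1)/Q(1)) = 0.5·log₂(0.5/0.159) = 0.82645
  P(2)·log₂(P(2)/Q(2)) = 0.5·log₂(0.5/0.841) = -0.37509

D_KL(P||Q) = 0.82645 - 0.37509 = 0.45136 ≈ 0.4514 bits

D_KL(Q||P) = Σ Q(x) log₂(Q(x)/P(x))

Computing term by term:
  Q(1)·log₂(Q(1)/P(1)) = 0.159·log₂(0.159/0.5) = -0.26281
  Q(2)·log₂(Q(2)/P(2)) = 0.841·log₂(0.841/0.5) = 0.63090

D_KL(Q||P) = -0.26281 + 0.63090 = 0.36809 ≈ 0.3681 bits

These are NOT equal (difference: 0.0833 bits). KL divergence is asymmetric: D_KL(P||Q) ≠ D_KL(Q||P) in general.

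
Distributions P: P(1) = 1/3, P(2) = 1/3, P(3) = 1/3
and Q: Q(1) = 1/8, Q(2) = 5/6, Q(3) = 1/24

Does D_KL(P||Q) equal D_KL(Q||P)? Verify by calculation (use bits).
D_KL(P||Q) = 1.0310 bits, D_KL(Q||P) = 0.7997 bits. No — D_KL(P||Q) ≠ D_KL(Q||P) for this pair.

D_KL(P||Q) = Σ P(x) log₂(P(x)/Q(x))

Computing term by term:
  P(1)·log₂(P(1)/Q(1)) = (1/3)·log₂((1/3)/(1/8)) = 0.47168
  P(2)·log₂(P(2)/Q(2)) = (1/3)·log₂((1/3)/(5/6)) = -0.44064
  P(3)·log₂(P(3)/Q(3)) = (1/3)·log₂((1/3)/(1/24)) = 1.00000

D_KL(P||Q) = 0.47168 - 0.44064 + 1.00000 = 1.03104 ≈ 1.0310 bits

D_KL(Q||P) = Σ Q(x) log₂(Q(x)/P(x))

Computing term by term:
  Q(1)·log₂(Q(1)/P(1)) = (1/8)·log₂((1/8)/(1/3)) = -0.17688
  Q(2)·log₂(Q(2)/P(2)) = (5/6)·log₂((5/6)/(1/3)) = 1.10161
  Q(3)·log₂(Q(3)/P(3)) = (1/24)·log₂((1/24)/(1/3)) = -0.12500

D_KL(Q||P) = -0.17688 + 1.10161 - 0.12500 = 0.79973 ≈ 0.7997 bits

These are NOT equal (difference: 0.2313 bits). KL divergence is asymmetric: D_KL(P||Q) ≠ D_KL(Q||P) in general.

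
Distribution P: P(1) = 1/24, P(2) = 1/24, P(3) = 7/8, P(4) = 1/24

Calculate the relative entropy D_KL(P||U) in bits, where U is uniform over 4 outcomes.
1.2583 bits

U(i) = 1/4 for all i

D_KL(P||U) = Σ P(x) log₂(P(x) / (1/4))
           = Σ P(x) log₂(P(x)) + log₂(4)
           = log₂(4) - H(P)

H(P) = -Σ P(x) log₂(P(x)):
  -P(1)·log₂(P(1)) = -(1/24)·log₂(1/24) = 0.19104
  -P(2)·log₂(P(2)) = -(1/24)·log₂(1/24) = 0.19104
  -P(3)·log₂(P(3)) = -(7/8)·log₂(7/8) = 0.16856
  -P(4)·log₂(P(4)) = -(1/24)·log₂(1/24) = 0.19104
H(P) = 0.19104 + 0.19104 + 0.16856 + 0.19104 = 0.74168 bits

log₂(4) = 2.00000 bits

D_KL(P||U) = 2.00000 - 0.74168 = 1.25832 ≈ 1.2583 bits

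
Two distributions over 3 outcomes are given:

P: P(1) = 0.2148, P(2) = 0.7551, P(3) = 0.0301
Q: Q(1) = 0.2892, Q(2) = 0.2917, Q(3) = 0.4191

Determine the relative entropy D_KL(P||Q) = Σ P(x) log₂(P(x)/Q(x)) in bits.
0.8296 bits

D_KL(P||Q) = Σ P(x) log₂(P(x)/Q(x))

Computing term by term:
  P(1)·log₂(P(1)/Q(1)) = 0.2148·log₂(0.2148/0.2892) = -0.09217
  P(2)·log₂(P(2)/Q(2)) = 0.7551·log₂(0.7551/0.2917) = 1.03613
  P(3)·log₂(P(3)/Q(3)) = 0.0301·log₂(0.0301/0.4191) = -0.11436

D_KL(P||Q) = -0.09217 + 1.03613 - 0.11436 = 0.82960 ≈ 0.8296 bits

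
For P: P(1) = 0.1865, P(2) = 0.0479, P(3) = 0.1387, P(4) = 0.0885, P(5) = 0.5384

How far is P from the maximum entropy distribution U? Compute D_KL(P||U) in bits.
0.4743 bits

U(i) = 1/5 for all i

D_KL(P||U) = Σ P(x) log₂(P(x) / (1/5))
           = Σ P(x) log₂(P(x)) + log₂(5)
           = log₂(5) - H(P)

H(P) = -Σ P(x) log₂(P(x)):
  -P(1)·log₂(P(1)) = -(0.1865)·log₂(0.1865) = 0.45184
  -P(2)·log₂(P(2)) = -(0.0479)·log₂(0.0479) = 0.20999
  -P(3)·log₂(P(3)) = -(0.1387)·log₂(0.1387) = 0.39529
  -P(4)·log₂(P(4)) = -(0.0885)·log₂(0.0885) = 0.30959
  -P(5)·log₂(P(5)) = -(0.5384)·log₂(0.5384) = 0.48093
H(P) = 0.45184 + 0.20999 + 0.39529 + 0.30959 + 0.48093 = 1.84764 bits

log₂(5) = 2.32193 bits

D_KL(P||U) = 2.32193 - 1.84764 = 0.47429 ≈ 0.4743 bits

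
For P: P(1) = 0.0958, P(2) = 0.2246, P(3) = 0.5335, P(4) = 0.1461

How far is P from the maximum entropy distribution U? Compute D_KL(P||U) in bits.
0.3029 bits

U(i) = 1/4 for all i

D_KL(P||U) = Σ P(x) log₂(P(x) / (1/4))
           = Σ P(x) log₂(P(x)) + log₂(4)
           = log₂(4) - H(P)

H(P) = -Σ P(x) log₂(P(x)):
  -P(1)·log₂(P(1)) = -(0.0958)·log₂(0.0958) = 0.32417
  -P(2)·log₂(P(2)) = -(0.2246)·log₂(0.2246) = 0.48392
  -P(3)·log₂(P(3)) = -(0.5335)·log₂(0.5335) = 0.48359
  -P(4)·log₂(P(4)) = -(0.1461)·log₂(0.1461) = 0.40542
H(P) = 0.32417 + 0.48392 + 0.48359 + 0.40542 = 1.69710 bits

log₂(4) = 2.00000 bits

D_KL(P||U) = 2.00000 - 1.69710 = 0.30290 ≈ 0.3029 bits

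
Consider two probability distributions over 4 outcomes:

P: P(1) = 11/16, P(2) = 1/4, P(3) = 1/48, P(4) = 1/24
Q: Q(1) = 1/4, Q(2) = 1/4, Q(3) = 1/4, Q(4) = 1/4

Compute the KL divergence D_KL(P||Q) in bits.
0.8210 bits

D_KL(P||Q) = Σ P(x) log₂(P(x)/Q(x))

Computing term by term:
  P(1)·log₂(P(1)/Q(1)) = (11/16)·log₂((11/16)/(1/4)) = 1.00336
  P(2)·log₂(P(2)/Q(2)) = (1/4)·log₂((1/4)/(1/4)) = 0.00000
  P(3)·log₂(P(3)/Q(3)) = (1/48)·log₂((1/48)/(1/4)) = -0.07469
  P(4)·log₂(P(4)/Q(4)) = (1/24)·log₂((1/24)/(1/4)) = -0.10771

D_KL(P||Q) = 1.00336 + 0.00000 - 0.07469 - 0.10771 = 0.82096 ≈ 0.8210 bits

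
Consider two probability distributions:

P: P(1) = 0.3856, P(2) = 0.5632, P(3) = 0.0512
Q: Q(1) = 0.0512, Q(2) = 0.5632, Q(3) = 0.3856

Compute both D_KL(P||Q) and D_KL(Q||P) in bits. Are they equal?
D_KL(P||Q) = 0.9741 bits, D_KL(Q||P) = 0.9741 bits. Yes, in this case they are equal (although KL divergence is not symmetric in general).

D_KL(P||Q) = Σ P(x) log₂(P(x)/Q(x))

Computing term by term:
  P(1)·log₂(P(1)/Q(1)) = 0.3856·log₂(0.3856/0.0512) = 1.12321
  P(2)·log₂(P(2)/Q(2)) = 0.5632·log₂(0.5632/0.5632) = 0.00000
  P(3)·log₂(P(3)/Q(3)) = 0.0512·log₂(0.0512/0.3856) = -0.14914

D_KL(P||Q) = 1.12321 + 0.00000 - 0.14914 = 0.97407 ≈ 0.9741 bits

D_KL(Q||P) = Σ Q(x) log₂(Q(x)/P(x))

Computing term by term:
  Q(1)·log₂(Q(1)/P(1)) = 0.0512·log₂(0.0512/0.3856) = -0.14914
  Q(2)·log₂(Q(2)/P(2)) = 0.5632·log₂(0.5632/0.5632) = 0.00000
  Q(3)·log₂(Q(3)/P(3)) = 0.3856·log₂(0.3856/0.0512) = 1.12321

D_KL(Q||P) = -0.14914 + 0.00000 + 1.12321 = 0.97407 ≈ 0.9741 bits

These ARE equal here. Q is P with outcomes relabeled (Q(1) = P(3), Q(3) = P(1)) by a relabeling that is its own inverse, so the two sums contain exactly the same terms in a different order. This is a special case — KL divergence is not symmetric in general: D_KL(P||Q) ≠ D_KL(Q||P) for most P, Q.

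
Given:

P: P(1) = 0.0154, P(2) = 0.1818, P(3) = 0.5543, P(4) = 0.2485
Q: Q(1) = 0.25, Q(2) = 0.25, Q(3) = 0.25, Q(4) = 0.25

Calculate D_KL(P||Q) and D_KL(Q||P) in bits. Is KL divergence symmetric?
D_KL(P||Q) = 0.4891 bits, D_KL(Q||P) = 0.8351 bits. No, KL divergence is not symmetric.

D_KL(P||Q) = Σ P(x) log₂(P(x)/Q(x))

Computing term by term:
  P(1)·log₂(P(1)/Q(1)) = 0.0154·log₂(0.0154/0.25) = -0.06192
  P(2)·log₂(P(2)/Q(2)) = 0.1818·log₂(0.1818/0.25) = -0.08355
  P(3)·log₂(P(3)/Q(3)) = 0.5543·log₂(0.5543/0.25) = 0.63675
  P(4)·log₂(P(4)/Q(4)) = 0.2485·log₂(0.2485/0.25) = -0.00216

D_KL(P||Q) = -0.06192 - 0.08355 + 0.63675 - 0.00216 = 0.48912 ≈ 0.4891 bits

D_KL(Q||P) = Σ Q(x) log₂(Q(x)/P(x))

Computing term by term:
  Q(1)·log₂(Q(1)/P(1)) = 0.25·log₂(0.25/0.0154) = 1.00523
  Q(2)·log₂(Q(2)/P(2)) = 0.25·log₂(0.25/0.1818) = 0.11489
  Q(3)·log₂(Q(3)/P(3)) = 0.25·log₂(0.25/0.5543) = -0.28718
  Q(4)·log₂(Q(4)/P(4)) = 0.25·log₂(0.25/0.2485) = 0.00217

D_KL(Q||P) = 1.00523 + 0.11489 - 0.28718 + 0.00217 = 0.83511 ≈ 0.8351 bits

These are NOT equal (difference: 0.3460 bits). KL divergence is asymmetric: D_KL(P||Q) ≠ D_KL(Q||P) in general.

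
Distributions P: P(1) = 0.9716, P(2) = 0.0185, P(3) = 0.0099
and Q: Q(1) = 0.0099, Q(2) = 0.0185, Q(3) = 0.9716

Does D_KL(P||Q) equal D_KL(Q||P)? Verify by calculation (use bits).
D_KL(P||Q) = 6.3634 bits, D_KL(Q||P) = 6.3634 bits. Yes — for this pair D_KL(P||Q) = D_KL(Q||P).

D_KL(P||Q) = Σ P(x) log₂(P(x)/Q(x))

Computing term by term:
  P(1)·log₂(P(1)/Q(1)) = 0.9716·log₂(0.9716/0.0099) = 6.42887
  P(2)·log₂(P(2)/Q(2)) = 0.0185·log₂(0.0185/0.0185) = 0.00000
  P(3)·log₂(P(3)/Q(3)) = 0.0099·log₂(0.0099/0.9716) = -0.06551

D_KL(P||Q) = 6.42887 + 0.00000 - 0.06551 = 6.36336 ≈ 6.3634 bits

D_KL(Q||P) = Σ Q(x) log₂(Q(x)/P(x))

Computing term by term:
  Q(1)·log₂(Q(1)/P(1)) = 0.0099·log₂(0.0099/0.9716) = -0.06551
  Q(2)·log₂(Q(2)/P(2)) = 0.0185·log₂(0.0185/0.0185) = 0.00000
  Q(3)·log₂(Q(3)/P(3)) = 0.9716·log₂(0.9716/0.0099) = 6.42887

D_KL(Q||P) = -0.06551 + 0.00000 + 6.42887 = 6.36336 ≈ 6.3634 bits

These ARE equal here. Q is P with outcomes relabeled (Q(1) = P(3), Q(3) = P(1)) by a relabeling that is its own inverse, so the two sums contain exactly the same terms in a different order. This is a special case — KL divergence is not symmetric in general: D_KL(P||Q) ≠ D_KL(Q||P) for most P, Q.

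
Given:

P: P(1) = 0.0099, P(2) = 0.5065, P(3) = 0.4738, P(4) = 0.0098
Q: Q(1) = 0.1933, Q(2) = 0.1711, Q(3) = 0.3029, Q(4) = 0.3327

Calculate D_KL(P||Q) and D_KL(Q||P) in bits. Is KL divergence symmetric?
D_KL(P||Q) = 1.0066 bits, D_KL(Q||P) = 2.0572 bits. No, KL divergence is not symmetric.

D_KL(P||Q) = Σ P(x) log₂(P(x)/Q(x))

Computing term by term:
  P(1)·log₂(P(1)/Q(1)) = 0.0099·log₂(0.0099/0.1933) = -0.04244
  P(2)·log₂(P(2)/Q(2)) = 0.5065·log₂(0.5065/0.1711) = 0.79304
  P(3)·log₂(P(3)/Q(3)) = 0.4738·log₂(0.4738/0.3029) = 0.30581
  P(4)·log₂(P(4)/Q(4)) = 0.0098·log₂(0.0098/0.3327) = -0.04984

D_KL(P||Q) = -0.04244 + 0.79304 + 0.30581 - 0.04984 = 1.00657 ≈ 1.0066 bits

D_KL(Q||P) = Σ Q(x) log₂(Q(x)/P(x))

Computing term by term:
  Q(1)·log₂(Q(1)/P(1)) = 0.1933·log₂(0.1933/0.0099) = 0.82873
  Q(2)·log₂(Q(2)/P(2)) = 0.1711·log₂(0.1711/0.5065) = -0.26790
  Q(3)·log₂(Q(3)/P(3)) = 0.3029·log₂(0.3029/0.4738) = -0.19550
  Q(4)·log₂(Q(4)/P(4)) = 0.3327·log₂(0.3327/0.0098) = 1.69188

D_KL(Q||P) = 0.82873 - 0.26790 - 0.19550 + 1.69188 = 2.05721 ≈ 2.0572 bits

These are NOT equal (difference: 1.0506 bits). KL divergence is asymmetric: D_KL(P||Q) ≠ D_KL(Q||P) in general.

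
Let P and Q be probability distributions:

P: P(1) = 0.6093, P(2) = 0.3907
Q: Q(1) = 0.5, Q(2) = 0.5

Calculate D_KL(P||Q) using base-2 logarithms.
0.0348 bits

D_KL(P||Q) = Σ P(x) log₂(P(x)/Q(x))

Computing term by term:
  P(1)·log₂(P(1)/Q(1)) = 0.6093·log₂(0.6093/0.5) = 0.17379
  P(2)·log₂(P(2)/Q(2)) = 0.3907·log₂(0.3907/0.5) = -0.13904

D_KL(P||Q) = 0.17379 - 0.13904 = 0.03475 ≈ 0.0348 bits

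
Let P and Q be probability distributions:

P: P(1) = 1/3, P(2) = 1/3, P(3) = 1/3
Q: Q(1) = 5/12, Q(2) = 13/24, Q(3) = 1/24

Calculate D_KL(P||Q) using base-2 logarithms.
0.6592 bits

D_KL(P||Q) = Σ P(x) log₂(P(x)/Q(x))

Computing term by term:
  P(1)·log₂(P(1)/Q(1)) = (1/3)·log₂((1/3)/(5/12)) = -0.10731
  P(2)·log₂(P(2)/Q(2)) = (1/3)·log₂((1/3)/(13/24)) = -0.23348
  P(3)·log₂(P(3)/Q(3)) = (1/3)·log₂((1/3)/(1/24)) = 1.00000

D_KL(P||Q) = -0.10731 - 0.23348 + 1.00000 = 0.65921 ≈ 0.6592 bits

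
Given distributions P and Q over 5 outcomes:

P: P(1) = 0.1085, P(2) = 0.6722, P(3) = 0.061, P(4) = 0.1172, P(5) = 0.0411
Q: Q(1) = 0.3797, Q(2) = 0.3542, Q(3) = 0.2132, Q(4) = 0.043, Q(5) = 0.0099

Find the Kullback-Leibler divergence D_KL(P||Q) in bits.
0.5691 bits

D_KL(P||Q) = Σ P(x) log₂(P(x)/Q(x))

Computing term by term:
  P(1)·log₂(P(1)/Q(1)) = 0.1085·log₂(0.1085/0.3797) = -0.19608
  P(2)·log₂(P(2)/Q(2)) = 0.6722·log₂(0.6722/0.3542) = 0.62133
  P(3)·log₂(P(3)/Q(3)) = 0.061·log₂(0.061/0.2132) = -0.11012
  P(4)·log₂(P(4)/Q(4)) = 0.1172·log₂(0.1172/0.043) = 0.16954
  P(5)·log₂(P(5)/Q(5)) = 0.0411·log₂(0.0411/0.0099) = 0.08440

D_KL(P||Q) = -0.19608 + 0.62133 - 0.11012 + 0.16954 + 0.08440 = 0.56907 ≈ 0.5691 bits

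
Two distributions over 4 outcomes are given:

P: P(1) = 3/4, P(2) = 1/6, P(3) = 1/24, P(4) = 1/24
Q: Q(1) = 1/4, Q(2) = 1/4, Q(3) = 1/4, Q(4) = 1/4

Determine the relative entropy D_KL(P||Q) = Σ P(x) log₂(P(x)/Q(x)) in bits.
0.8758 bits

D_KL(P||Q) = Σ P(x) log₂(P(x)/Q(x))

Computing term by term:
  P(1)·log₂(P(1)/Q(1)) = (3/4)·log₂((3/4)/(1/4)) = 1.18872
  P(2)·log₂(P(2)/Q(2)) = (1/6)·log₂((1/6)/(1/4)) = -0.09749
  P(3)·log₂(P(3)/Q(3)) = (1/24)·log₂((1/24)/(1/4)) = -0.10771
  P(4)·log₂(P(4)/Q(4)) = (1/24)·log₂((1/24)/(1/4)) = -0.10771

D_KL(P||Q) = 1.18872 - 0.09749 - 0.10771 - 0.10771 = 0.87581 ≈ 0.8758 bits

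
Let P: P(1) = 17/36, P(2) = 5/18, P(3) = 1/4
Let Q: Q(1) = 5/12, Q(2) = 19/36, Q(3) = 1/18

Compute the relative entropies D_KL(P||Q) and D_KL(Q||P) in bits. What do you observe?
D_KL(P||Q) = 0.3705 bits, D_KL(Q||P) = 0.2929 bits. The two directions give different values (D_KL(P||Q) exceeds D_KL(Q||P) by 0.0776 bits): KL divergence is asymmetric.

D_KL(P||Q) = Σ P(x) log₂(P(x)/Q(x))

Computing term by term:
  P(1)·log₂(P(1)/Q(1)) = (17/36)·log₂((17/36)/(5/12)) = 0.08527
  P(2)·log₂(P(2)/Q(2)) = (5/18)·log₂((5/18)/(19/36)) = -0.25722
  P(3)·log₂(P(3)/Q(3)) = (1/4)·log₂((1/4)/(1/18)) = 0.54248

D_KL(P||Q) = 0.08527 - 0.25722 + 0.54248 = 0.37053 ≈ 0.3705 bits

D_KL(Q||P) = Σ Q(x) log₂(Q(x)/P(x))

Computing term by term:
  Q(1)·log₂(Q(1)/P(1)) = (5/12)·log₂((5/12)/(17/36)) = -0.07524
  Q(2)·log₂(Q(2)/P(2)) = (19/36)·log₂((19/36)/(5/18)) = 0.48872
  Q(3)·log₂(Q(3)/P(3)) = (1/18)·log₂((1/18)/(1/4)) = -0.12055

D_KL(Q||P) = -0.07524 + 0.48872 - 0.12055 = 0.29293 ≈ 0.2929 bits

These are NOT equal (difference: 0.0776 bits). KL divergence is asymmetric: D_KL(P||Q) ≠ D_KL(Q||P) in general.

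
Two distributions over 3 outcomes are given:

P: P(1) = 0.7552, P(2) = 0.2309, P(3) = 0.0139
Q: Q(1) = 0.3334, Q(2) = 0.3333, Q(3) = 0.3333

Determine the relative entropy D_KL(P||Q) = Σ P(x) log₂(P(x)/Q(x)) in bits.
0.7049 bits

D_KL(P||Q) = Σ P(x) log₂(P(x)/Q(x))

Computing term by term:
  P(1)·log₂(P(1)/Q(1)) = 0.7552·log₂(0.7552/0.3334) = 0.89084
  P(2)·log₂(P(2)/Q(2)) = 0.2309·log₂(0.2309/0.3333) = -0.12227
  P(3)·log₂(P(3)/Q(3)) = 0.0139·log₂(0.0139/0.3333) = -0.06371

D_KL(P||Q) = 0.89084 - 0.12227 - 0.06371 = 0.70486 ≈ 0.7049 bits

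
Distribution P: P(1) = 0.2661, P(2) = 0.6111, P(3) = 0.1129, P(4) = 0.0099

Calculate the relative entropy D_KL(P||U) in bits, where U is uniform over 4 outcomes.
0.6364 bits

U(i) = 1/4 for all i

D_KL(P||U) = Σ P(x) log₂(P(x) / (1/4))
           = Σ P(x) log₂(P(x)) + log₂(4)
           = log₂(4) - H(P)

H(P) = -Σ P(x) log₂(P(x)):
  -P(1)·log₂(P(1)) = -(0.2661)·log₂(0.2661) = 0.50824
  -P(2)·log₂(P(2)) = -(0.6111)·log₂(0.6111) = 0.43420
  -P(3)·log₂(P(3)) = -(0.1129)·log₂(0.1129) = 0.35528
  -P(4)·log₂(P(4)) = -(0.0099)·log₂(0.0099) = 0.06592
H(P) = 0.50824 + 0.43420 + 0.35528 + 0.06592 = 1.36364 bits

log₂(4) = 2.00000 bits

D_KL(P||U) = 2.00000 - 1.36364 = 0.63636 ≈ 0.6364 bits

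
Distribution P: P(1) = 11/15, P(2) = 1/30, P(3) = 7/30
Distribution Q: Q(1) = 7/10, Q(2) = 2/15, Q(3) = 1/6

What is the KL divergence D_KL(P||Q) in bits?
0.0958 bits

D_KL(P||Q) = Σ P(x) log₂(P(x)/Q(x))

Computing term by term:
  P(1)·log₂(P(1)/Q(1)) = (11/15)·log₂((11/15)/(7/10)) = 0.04922
  P(2)·log₂(P(2)/Q(2)) = (1/30)·log₂((1/30)/(2/15)) = -0.06667
  P(3)·log₂(P(3)/Q(3)) = (7/30)·log₂((7/30)/(1/6)) = 0.11327

D_KL(P||Q) = 0.04922 - 0.06667 + 0.11327 = 0.09582 ≈ 0.0958 bits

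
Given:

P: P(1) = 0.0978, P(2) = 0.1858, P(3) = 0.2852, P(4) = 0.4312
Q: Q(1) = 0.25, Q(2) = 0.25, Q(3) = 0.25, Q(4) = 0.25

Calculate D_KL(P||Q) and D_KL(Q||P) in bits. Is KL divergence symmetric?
D_KL(P||Q) = 0.1813 bits, D_KL(Q||P) = 0.2014 bits. No, KL divergence is not symmetric.

D_KL(P||Q) = Σ P(x) log₂(P(x)/Q(x))

Computing term by term:
  P(1)·log₂(P(1)/Q(1)) = 0.0978·log₂(0.0978/0.25) = -0.13242
  P(2)·log₂(P(2)/Q(2)) = 0.1858·log₂(0.1858/0.25) = -0.07956
  P(3)·log₂(P(3)/Q(3)) = 0.2852·log₂(0.2852/0.25) = 0.05420
  P(4)·log₂(P(4)/Q(4)) = 0.4312·log₂(0.4312/0.25) = 0.33911

D_KL(P||Q) = -0.13242 - 0.07956 + 0.05420 + 0.33911 = 0.18133 ≈ 0.1813 bits

D_KL(Q||P) = Σ Q(x) log₂(Q(x)/P(x))

Computing term by term:
  Q(1)·log₂(Q(1)/P(1)) = 0.25·log₂(0.25/0.0978) = 0.33851
  Q(2)·log₂(Q(2)/P(2)) = 0.25·log₂(0.25/0.1858) = 0.10704
  Q(3)·log₂(Q(3)/P(3)) = 0.25·log₂(0.25/0.2852) = -0.04751
  Q(4)·log₂(Q(4)/P(4)) = 0.25·log₂(0.25/0.4312) = -0.19661

D_KL(Q||P) = 0.33851 + 0.10704 - 0.04751 - 0.19661 = 0.20143 ≈ 0.2014 bits

These are NOT equal (difference: 0.0201 bits). KL divergence is asymmetric: D_KL(P||Q) ≠ D_KL(Q||P) in general.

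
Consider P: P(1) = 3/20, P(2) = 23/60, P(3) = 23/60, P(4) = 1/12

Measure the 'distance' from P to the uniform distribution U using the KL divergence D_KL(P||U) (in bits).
0.2302 bits

U(i) = 1/4 for all i

D_KL(P||U) = Σ P(x) log₂(P(x) / (1/4))
           = Σ P(x) log₂(P(x)) + log₂(4)
           = log₂(4) - H(P)

H(P) = -Σ P(x) log₂(P(x)):
  -P(1)·log₂(P(1)) = -(3/20)·log₂(3/20) = 0.41054
  -P(2)·log₂(P(2)) = -(23/60)·log₂(23/60) = 0.53028
  -P(3)·log₂(P(3)) = -(23/60)·log₂(23/60) = 0.53028
  -P(4)·log₂(P(4)) = -(1/12)·log₂(1/12) = 0.29875
H(P) = 0.41054 + 0.53028 + 0.53028 + 0.29875 = 1.76985 bits

log₂(4) = 2.00000 bits

D_KL(P||U) = 2.00000 - 1.76985 = 0.23015 ≈ 0.2302 bits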